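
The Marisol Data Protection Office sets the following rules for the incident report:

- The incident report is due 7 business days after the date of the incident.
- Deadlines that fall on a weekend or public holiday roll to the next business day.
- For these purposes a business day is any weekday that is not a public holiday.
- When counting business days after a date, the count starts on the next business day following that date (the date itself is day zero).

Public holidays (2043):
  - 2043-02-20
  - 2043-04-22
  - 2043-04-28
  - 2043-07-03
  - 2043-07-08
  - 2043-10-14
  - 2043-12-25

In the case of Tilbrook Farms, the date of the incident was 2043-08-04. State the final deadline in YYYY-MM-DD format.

Starting the day after 2043-08-04 and counting 7 business days lands on 2043-08-13.
2043-08-13 (Thursday) is already a business day.
Deadline: 2043-08-13.

2043-08-13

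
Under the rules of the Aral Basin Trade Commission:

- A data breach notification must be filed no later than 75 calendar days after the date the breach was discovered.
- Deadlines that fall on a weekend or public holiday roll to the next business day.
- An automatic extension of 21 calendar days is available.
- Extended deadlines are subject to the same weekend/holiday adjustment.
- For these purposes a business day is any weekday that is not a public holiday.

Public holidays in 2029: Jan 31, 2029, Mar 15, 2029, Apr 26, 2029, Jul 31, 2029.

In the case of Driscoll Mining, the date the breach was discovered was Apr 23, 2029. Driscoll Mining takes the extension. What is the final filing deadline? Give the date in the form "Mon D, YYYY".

Jul 30, 2029

From Apr 23, 2029, 75 calendar days later is Jul 7, 2029.
Jul 7, 2029 falls on a Saturday. Rolling to the next business day gives Jul 9, 2029, a Monday.
With the 21-day extension, Jul 9, 2029 becomes Jul 30, 2029.
Since Jul 30, 2029 is a Monday and not a holiday, the date is unchanged.
The final due date is Jul 30, 2029.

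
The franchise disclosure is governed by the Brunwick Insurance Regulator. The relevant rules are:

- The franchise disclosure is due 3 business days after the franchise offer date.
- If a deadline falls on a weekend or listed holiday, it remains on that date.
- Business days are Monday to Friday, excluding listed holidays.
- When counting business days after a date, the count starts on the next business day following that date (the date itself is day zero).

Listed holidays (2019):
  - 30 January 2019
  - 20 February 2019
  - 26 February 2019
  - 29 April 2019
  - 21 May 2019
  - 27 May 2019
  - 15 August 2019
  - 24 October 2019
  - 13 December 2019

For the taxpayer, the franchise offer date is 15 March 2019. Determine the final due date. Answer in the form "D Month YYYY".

Counting 3 business days after 15 March 2019 (skipping weekends and listed holidays) reaches 20 March 2019.
No adjustment is made for weekends or holidays, so 20 March 2019 stands.
Deadline: 20 March 2019.

20 March 2019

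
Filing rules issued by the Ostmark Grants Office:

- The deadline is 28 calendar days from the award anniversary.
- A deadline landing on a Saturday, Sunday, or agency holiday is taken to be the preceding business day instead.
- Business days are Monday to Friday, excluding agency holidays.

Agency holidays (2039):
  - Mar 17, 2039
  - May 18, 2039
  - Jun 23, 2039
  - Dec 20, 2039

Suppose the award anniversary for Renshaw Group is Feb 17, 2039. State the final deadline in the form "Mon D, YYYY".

Trigger date Feb 17, 2039 + 28 calendar days = Mar 17, 2039.
Mar 17, 2039 is a listed holiday, so it moves to the preceding business day, Mar 16, 2039 (Wednesday).
Final deadline: Mar 16, 2039.

Mar 16, 2039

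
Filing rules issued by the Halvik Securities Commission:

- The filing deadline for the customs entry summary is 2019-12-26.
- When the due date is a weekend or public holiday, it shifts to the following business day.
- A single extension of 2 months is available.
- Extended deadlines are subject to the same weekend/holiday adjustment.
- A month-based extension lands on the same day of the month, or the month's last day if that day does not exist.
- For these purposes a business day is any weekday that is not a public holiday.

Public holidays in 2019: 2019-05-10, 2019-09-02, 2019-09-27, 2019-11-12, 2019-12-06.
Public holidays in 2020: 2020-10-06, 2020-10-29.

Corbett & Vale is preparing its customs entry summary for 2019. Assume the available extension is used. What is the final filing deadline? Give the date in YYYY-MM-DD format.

The statutory due date is 2019-12-26.
2019-12-26 falls on a Thursday, which is a business day, so no adjustment is needed.
Applying the 2 months extension: 2 months after 2019-12-26 is 2020-02-26.
2020-02-26 (Wednesday) is already a business day.
The final due date is 2020-02-26.

2020-02-26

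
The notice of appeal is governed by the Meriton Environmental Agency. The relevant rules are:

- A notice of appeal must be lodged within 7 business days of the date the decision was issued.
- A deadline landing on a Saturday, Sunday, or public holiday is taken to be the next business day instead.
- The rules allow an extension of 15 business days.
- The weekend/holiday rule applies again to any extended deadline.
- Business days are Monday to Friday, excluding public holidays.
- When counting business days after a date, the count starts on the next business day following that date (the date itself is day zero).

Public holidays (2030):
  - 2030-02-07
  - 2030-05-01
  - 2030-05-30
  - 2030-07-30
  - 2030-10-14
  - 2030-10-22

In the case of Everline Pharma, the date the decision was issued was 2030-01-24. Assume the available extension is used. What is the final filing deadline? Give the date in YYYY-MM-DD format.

2030-02-26

Counting 7 business days after 2030-01-24 (skipping weekends and listed holidays) reaches 2030-02-04.
Since 2030-02-04 is a Monday and not a holiday, the date is unchanged.
The 15-business-day extension runs from 2030-02-04 to 2030-02-26.
2030-02-26 falls on a Tuesday, which is a business day, so no adjustment is needed.
The final due date is 2030-02-26.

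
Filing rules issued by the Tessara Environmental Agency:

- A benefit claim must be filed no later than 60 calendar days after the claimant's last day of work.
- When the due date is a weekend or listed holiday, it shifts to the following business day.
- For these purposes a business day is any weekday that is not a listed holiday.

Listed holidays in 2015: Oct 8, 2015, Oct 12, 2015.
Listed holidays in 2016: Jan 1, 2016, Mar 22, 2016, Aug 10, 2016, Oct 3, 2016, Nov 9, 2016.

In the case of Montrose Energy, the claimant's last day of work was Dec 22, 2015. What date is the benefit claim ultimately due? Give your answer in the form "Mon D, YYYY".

Feb 22, 2016

60 calendar days after Dec 22, 2015 is Feb 20, 2016.
Because Feb 20, 2016 is a Saturday, the deadline becomes Feb 22, 2016 (Monday).
So the filing is due Feb 22, 2016.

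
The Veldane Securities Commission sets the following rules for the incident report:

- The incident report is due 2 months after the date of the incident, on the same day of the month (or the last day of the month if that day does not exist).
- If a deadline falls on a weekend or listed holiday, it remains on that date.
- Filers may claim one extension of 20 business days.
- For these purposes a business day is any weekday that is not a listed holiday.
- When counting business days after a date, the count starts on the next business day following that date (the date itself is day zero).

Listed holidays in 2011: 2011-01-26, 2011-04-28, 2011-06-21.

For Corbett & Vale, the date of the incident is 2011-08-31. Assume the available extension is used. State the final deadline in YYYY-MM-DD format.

2011-11-28

Moving 2 months forward from 2011-08-31 on the corresponding day gives 2011-10-31.
No adjustment is made for weekends or holidays, so 2011-10-31 stands.
The 20-business-day extension runs from 2011-10-31 to 2011-11-28.
2011-11-28 is a Monday; no weekend or holiday adjustment applies.
Deadline: 2011-11-28.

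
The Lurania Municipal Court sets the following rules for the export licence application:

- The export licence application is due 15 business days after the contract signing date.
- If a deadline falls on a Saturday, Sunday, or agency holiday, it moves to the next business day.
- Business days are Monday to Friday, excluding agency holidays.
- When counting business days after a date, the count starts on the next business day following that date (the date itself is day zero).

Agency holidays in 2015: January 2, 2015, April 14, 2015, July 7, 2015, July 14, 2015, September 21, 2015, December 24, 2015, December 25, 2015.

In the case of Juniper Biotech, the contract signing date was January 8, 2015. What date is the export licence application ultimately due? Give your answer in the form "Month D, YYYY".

January 29, 2015

Counting 15 business days after January 8, 2015 (skipping weekends and listed holidays) reaches January 29, 2015.
January 29, 2015 is a Thursday and not a listed holiday, so it stands.
So the filing is due January 29, 2015.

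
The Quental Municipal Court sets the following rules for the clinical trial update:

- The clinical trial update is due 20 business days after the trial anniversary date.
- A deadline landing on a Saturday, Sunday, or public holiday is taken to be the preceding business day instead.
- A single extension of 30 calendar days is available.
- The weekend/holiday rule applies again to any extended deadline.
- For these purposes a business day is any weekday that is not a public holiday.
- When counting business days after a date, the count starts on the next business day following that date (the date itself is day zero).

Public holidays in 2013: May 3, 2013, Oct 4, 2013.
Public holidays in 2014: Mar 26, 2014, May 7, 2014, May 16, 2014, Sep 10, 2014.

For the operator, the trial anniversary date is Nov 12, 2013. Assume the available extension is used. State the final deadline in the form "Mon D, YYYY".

Jan 9, 2014

Counting 20 business days after Nov 12, 2013 (skipping weekends and listed holidays) reaches Dec 10, 2013.
Dec 10, 2013 is a Tuesday and not a listed holiday, so it stands.
Applying the 30-calendar-day extension: Dec 10, 2013 + 30 days = Jan 9, 2014.
Jan 9, 2014 is a Thursday and not a listed holiday, so it stands.
Deadline: Jan 9, 2014.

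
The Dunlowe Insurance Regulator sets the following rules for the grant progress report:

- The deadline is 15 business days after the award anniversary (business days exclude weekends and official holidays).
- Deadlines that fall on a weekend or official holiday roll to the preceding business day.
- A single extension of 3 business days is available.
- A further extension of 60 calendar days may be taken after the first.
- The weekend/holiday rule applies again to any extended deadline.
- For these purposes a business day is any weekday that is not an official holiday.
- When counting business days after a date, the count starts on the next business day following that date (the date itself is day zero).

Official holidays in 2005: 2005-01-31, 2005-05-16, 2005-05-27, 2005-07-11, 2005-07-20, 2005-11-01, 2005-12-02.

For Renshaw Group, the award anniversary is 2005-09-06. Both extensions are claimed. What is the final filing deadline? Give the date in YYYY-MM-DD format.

2005-11-29

15 business days after 2005-09-06, excluding weekends and holidays, is 2005-09-27.
Since 2005-09-27 is a Tuesday and not a holiday, the date is unchanged.
Applying the 3-business-day extension: 3 business days after 2005-09-27 is 2005-09-30.
Since 2005-09-30 is a Friday and not a holiday, the date is unchanged.
Applying the 60-calendar-day extension: 2005-09-30 + 60 days = 2005-11-29.
Since 2005-11-29 is a Tuesday and not a holiday, the date is unchanged.
Final deadline: 2005-11-29.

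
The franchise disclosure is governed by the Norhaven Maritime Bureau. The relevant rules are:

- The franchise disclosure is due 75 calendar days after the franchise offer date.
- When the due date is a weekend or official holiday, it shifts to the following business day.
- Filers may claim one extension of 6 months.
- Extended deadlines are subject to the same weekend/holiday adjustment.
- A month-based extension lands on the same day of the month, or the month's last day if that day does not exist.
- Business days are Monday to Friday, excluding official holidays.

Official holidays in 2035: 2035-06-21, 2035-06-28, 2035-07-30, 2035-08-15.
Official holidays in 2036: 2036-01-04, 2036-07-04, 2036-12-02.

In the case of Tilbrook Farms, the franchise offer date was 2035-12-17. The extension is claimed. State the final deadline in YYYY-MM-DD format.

2036-09-03

Adding 75 calendar days to 2035-12-17 gives 2036-03-01.
2036-03-01 is a Saturday, so it moves to the next business day, 2036-03-03 (Monday).
Applying the 6 months extension: 6 months after 2036-03-03 is 2036-09-03.
2036-09-03 is a Wednesday and not a listed holiday, so it stands.
The final due date is 2036-09-03.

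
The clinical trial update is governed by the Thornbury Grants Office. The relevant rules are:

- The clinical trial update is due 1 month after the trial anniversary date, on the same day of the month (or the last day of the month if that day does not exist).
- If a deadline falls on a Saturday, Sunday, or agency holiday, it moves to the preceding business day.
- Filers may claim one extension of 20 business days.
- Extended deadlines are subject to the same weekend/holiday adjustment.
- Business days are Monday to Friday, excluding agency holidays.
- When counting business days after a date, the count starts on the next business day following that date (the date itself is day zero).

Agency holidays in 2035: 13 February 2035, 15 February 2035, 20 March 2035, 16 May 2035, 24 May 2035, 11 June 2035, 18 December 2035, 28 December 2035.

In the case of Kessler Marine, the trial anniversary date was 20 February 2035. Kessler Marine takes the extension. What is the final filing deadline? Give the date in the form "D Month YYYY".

1 month from 20 February 2035 is 20 March 2035.
20 March 2035 is a listed holiday, so it moves to the preceding business day, 19 March 2035 (Monday).
Applying the 20-business-day extension: 20 business days after 19 March 2035 is 17 April 2035.
Since 17 April 2035 is a Tuesday and not a holiday, the date is unchanged.
Final deadline: 17 April 2035.

17 April 2035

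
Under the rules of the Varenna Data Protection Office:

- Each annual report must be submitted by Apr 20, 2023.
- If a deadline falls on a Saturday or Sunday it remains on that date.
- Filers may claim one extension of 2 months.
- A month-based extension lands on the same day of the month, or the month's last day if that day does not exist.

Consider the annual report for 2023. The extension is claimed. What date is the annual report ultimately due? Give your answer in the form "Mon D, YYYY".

The statutory due date is Apr 20, 2023.
Apr 20, 2023 is a Thursday; no weekend or holiday adjustment applies.
The 2 months extension carries Apr 20, 2023 to Jun 20, 2023.
No adjustment is made for weekends or holidays, so Jun 20, 2023 stands.
Final deadline: Jun 20, 2023.

Jun 20, 2023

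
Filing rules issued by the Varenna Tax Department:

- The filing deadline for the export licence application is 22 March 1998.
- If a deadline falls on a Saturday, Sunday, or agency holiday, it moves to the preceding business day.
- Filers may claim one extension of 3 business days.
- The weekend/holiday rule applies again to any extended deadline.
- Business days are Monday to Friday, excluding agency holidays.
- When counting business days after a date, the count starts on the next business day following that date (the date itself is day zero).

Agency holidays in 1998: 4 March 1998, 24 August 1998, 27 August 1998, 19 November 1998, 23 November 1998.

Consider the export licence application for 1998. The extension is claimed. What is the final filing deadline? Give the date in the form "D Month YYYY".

25 March 1998

The stated deadline is 22 March 1998.
22 March 1998 falls on a Sunday. Rolling to the preceding business day gives 20 March 1998, a Friday.
Applying the 3-business-day extension: 3 business days after 20 March 1998 is 25 March 1998.
Since 25 March 1998 is a Wednesday and not a holiday, the date is unchanged.
So the filing is due 25 March 1998.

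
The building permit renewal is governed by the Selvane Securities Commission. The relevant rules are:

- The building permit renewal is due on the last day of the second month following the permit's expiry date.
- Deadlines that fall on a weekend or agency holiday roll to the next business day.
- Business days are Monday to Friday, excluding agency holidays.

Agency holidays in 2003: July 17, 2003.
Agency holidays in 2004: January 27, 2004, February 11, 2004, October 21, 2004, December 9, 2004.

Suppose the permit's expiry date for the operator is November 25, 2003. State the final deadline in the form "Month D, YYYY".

February 2, 2004

The second month after November 25, 2003 is January 2004, whose last day is January 31, 2004.
January 31, 2004 is a Saturday; the next business day is February 2, 2004 (Monday).
Final deadline: February 2, 2004.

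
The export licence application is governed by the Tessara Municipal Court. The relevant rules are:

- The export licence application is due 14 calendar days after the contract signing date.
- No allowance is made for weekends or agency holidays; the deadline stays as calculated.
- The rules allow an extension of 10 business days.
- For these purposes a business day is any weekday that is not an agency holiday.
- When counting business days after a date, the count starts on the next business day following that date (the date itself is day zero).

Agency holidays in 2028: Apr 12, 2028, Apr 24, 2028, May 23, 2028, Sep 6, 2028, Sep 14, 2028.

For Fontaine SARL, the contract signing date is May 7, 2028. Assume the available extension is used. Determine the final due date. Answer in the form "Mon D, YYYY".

Adding 14 calendar days to May 7, 2028 gives May 21, 2028.
May 21, 2028 falls on a Sunday. The rules make no weekend/holiday allowance, so it remains May 21, 2028.
The 10-business-day extension runs from May 21, 2028 to Jun 5, 2028.
Jun 5, 2028 is a Monday; no weekend or holiday adjustment applies.
Final deadline: Jun 5, 2028.

Jun 5, 2028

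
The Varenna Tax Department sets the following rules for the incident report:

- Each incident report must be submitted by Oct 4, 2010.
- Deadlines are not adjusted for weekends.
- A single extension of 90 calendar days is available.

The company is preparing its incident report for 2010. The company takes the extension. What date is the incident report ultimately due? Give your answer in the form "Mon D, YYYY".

The statutory due date is Oct 4, 2010.
Oct 4, 2010 falls on a Monday. The rules make no weekend/holiday allowance, so it remains Oct 4, 2010.
Applying the 90-calendar-day extension: Oct 4, 2010 + 90 days = Jan 2, 2011.
Jan 2, 2011 falls on a Sunday. The rules make no weekend/holiday allowance, so it remains Jan 2, 2011.
So the filing is due Jan 2, 2011.

Jan 2, 2011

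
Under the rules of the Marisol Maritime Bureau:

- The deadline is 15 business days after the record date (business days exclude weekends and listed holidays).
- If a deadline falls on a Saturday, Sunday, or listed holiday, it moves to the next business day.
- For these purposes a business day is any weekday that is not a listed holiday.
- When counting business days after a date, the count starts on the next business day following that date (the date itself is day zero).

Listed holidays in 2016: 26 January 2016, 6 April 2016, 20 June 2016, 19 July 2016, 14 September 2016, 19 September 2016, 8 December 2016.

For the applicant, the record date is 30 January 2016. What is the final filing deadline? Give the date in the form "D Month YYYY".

15 business days after 30 January 2016, excluding weekends and holidays, is 19 February 2016.
Since 19 February 2016 is a Friday and not a holiday, the date is unchanged.
The final due date is 19 February 2016.

19 February 2016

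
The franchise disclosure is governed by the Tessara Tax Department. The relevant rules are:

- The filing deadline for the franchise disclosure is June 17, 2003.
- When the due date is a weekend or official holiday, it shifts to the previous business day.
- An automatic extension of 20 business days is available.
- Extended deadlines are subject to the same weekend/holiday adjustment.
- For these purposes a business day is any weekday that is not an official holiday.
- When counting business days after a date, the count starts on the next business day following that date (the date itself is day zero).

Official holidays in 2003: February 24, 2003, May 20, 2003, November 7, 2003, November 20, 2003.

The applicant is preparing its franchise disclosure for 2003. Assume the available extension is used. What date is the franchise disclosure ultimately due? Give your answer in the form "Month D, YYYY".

The stated deadline is June 17, 2003.
Since June 17, 2003 is a Tuesday and not a holiday, the date is unchanged.
Applying the 20-business-day extension: 20 business days after June 17, 2003 is July 15, 2003.
July 15, 2003 falls on a Tuesday, which is a business day, so no adjustment is needed.
So the filing is due July 15, 2003.

July 15, 2003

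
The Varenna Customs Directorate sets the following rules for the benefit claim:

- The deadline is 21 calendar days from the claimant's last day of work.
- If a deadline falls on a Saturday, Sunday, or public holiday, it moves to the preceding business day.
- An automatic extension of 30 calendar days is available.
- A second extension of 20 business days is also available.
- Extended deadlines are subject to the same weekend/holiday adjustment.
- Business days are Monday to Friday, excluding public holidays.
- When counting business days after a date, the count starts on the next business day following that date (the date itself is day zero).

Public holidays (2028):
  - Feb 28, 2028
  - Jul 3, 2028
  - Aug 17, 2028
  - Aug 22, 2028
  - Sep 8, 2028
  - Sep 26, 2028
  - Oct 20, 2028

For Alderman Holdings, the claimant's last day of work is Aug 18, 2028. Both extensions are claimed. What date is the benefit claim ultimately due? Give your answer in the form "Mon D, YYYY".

21 calendar days after Aug 18, 2028 is Sep 8, 2028.
Sep 8, 2028 is a listed holiday, so it moves to the preceding business day, Sep 7, 2028 (Thursday).
With the 30-day extension, Sep 7, 2028 becomes Oct 7, 2028.
Oct 7, 2028 falls on a Saturday. Rolling to the preceding business day gives Oct 6, 2028, a Friday.
Counting 20 further business days from Oct 6, 2028 reaches Nov 6, 2028.
Nov 6, 2028 is a Monday and not a listed holiday, so it stands.
Deadline: Nov 6, 2028.

Nov 6, 2028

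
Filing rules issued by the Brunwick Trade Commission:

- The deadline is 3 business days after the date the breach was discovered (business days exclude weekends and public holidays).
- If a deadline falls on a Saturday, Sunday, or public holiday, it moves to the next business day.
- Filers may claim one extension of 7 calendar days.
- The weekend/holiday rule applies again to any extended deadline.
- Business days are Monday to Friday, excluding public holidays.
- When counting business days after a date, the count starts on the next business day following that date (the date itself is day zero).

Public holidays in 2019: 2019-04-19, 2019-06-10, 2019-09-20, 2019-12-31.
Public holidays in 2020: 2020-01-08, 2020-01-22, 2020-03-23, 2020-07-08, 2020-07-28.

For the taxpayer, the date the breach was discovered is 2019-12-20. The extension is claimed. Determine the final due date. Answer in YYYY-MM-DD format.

2020-01-01

Counting 3 business days after 2019-12-20 (skipping weekends and listed holidays) reaches 2019-12-25.
Since 2019-12-25 is a Wednesday and not a holiday, the date is unchanged.
Add the 7 calendar-day extension to 2019-12-25: 2020-01-01.
2020-01-01 (Wednesday) is already a business day.
So the filing is due 2020-01-01.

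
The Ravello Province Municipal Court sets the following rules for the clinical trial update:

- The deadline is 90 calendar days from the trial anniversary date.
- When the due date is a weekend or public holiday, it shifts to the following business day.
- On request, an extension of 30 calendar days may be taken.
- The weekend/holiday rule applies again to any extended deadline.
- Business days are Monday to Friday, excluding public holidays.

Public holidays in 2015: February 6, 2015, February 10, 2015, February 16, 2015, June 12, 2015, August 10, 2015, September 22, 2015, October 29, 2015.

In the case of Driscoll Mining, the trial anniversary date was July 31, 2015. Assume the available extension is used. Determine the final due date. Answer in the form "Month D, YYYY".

90 calendar days after July 31, 2015 is October 29, 2015.
Because October 29, 2015 is a listed holiday, the deadline becomes October 30, 2015 (Friday).
With the 30-day extension, October 30, 2015 becomes November 29, 2015.
November 29, 2015 falls on a Sunday. Rolling to the next business day gives November 30, 2015, a Monday.
The final due date is November 30, 2015.

November 30, 2015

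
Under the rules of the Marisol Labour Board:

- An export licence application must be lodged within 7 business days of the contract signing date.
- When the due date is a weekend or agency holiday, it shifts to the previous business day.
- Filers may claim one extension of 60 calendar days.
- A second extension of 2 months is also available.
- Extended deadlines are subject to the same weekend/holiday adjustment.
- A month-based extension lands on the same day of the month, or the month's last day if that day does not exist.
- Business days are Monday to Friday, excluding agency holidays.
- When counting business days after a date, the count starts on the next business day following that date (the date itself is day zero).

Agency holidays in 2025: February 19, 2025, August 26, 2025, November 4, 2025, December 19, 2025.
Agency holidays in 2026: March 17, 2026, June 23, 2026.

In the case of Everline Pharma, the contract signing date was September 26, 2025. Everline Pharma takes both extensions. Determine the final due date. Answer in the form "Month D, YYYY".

Starting the day after September 26, 2025 and counting 7 business days lands on October 7, 2025.
October 7, 2025 falls on a Tuesday, which is a business day, so no adjustment is needed.
With the 60-day extension, October 7, 2025 becomes December 6, 2025.
December 6, 2025 is a Saturday, so it moves to the preceding business day, December 5, 2025 (Friday).
The 2 months extension carries December 5, 2025 to February 5, 2026.
February 5, 2026 (Thursday) is already a business day.
Final deadline: February 5, 2026.

February 5, 2026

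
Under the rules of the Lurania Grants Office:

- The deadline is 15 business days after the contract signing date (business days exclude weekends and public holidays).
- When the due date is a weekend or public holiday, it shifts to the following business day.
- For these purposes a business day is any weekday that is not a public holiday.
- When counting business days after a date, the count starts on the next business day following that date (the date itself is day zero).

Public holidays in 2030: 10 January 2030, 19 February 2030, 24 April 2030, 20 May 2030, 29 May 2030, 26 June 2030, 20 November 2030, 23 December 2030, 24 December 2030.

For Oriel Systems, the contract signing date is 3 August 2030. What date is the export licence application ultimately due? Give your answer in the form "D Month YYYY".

Counting 15 business days after 3 August 2030 (skipping weekends and listed holidays) reaches 23 August 2030.
23 August 2030 falls on a Friday, which is a business day, so no adjustment is needed.
So the filing is due 23 August 2030.

23 August 2030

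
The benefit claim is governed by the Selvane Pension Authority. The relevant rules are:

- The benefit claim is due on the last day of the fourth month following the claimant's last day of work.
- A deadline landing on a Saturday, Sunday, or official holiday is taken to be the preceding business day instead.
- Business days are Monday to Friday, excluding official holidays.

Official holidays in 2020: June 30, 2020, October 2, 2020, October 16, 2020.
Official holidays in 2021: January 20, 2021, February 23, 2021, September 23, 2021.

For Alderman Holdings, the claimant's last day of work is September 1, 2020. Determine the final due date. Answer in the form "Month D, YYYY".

January 29, 2021

The fourth month after September 1, 2020 is January 2021, whose last day is January 31, 2021.
Because January 31, 2021 is a Sunday, the deadline becomes January 29, 2021 (Friday).
Deadline: January 29, 2021.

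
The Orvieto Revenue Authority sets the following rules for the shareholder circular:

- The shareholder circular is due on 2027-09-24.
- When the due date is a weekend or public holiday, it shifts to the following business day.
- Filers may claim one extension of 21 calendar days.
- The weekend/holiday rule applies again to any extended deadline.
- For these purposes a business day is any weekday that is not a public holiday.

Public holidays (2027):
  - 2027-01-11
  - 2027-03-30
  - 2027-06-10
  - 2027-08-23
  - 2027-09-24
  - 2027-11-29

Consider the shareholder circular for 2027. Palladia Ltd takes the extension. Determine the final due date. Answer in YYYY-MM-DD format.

Start from the fixed due date, 2027-09-24.
2027-09-24 is a listed holiday; the next business day is 2027-09-27 (Monday).
With the 21-day extension, 2027-09-27 becomes 2027-10-18.
2027-10-18 is a Monday and not a listed holiday, so it stands.
The final due date is 2027-10-18.

2027-10-18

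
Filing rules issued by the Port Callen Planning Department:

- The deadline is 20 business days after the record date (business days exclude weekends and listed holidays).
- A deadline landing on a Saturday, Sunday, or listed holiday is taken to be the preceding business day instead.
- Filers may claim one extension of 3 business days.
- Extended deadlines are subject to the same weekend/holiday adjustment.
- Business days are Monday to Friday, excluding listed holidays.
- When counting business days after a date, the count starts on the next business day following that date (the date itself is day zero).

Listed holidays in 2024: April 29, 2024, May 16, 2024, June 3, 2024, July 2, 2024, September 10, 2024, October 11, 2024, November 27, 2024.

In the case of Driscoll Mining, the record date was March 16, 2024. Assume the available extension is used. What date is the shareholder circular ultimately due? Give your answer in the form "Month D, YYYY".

Starting the day after March 16, 2024 and counting 20 business days lands on April 12, 2024.
April 12, 2024 is a Friday and not a listed holiday, so it stands.
The 3-business-day extension runs from April 12, 2024 to April 17, 2024.
April 17, 2024 (Wednesday) is already a business day.
The final due date is April 17, 2024.

April 17, 2024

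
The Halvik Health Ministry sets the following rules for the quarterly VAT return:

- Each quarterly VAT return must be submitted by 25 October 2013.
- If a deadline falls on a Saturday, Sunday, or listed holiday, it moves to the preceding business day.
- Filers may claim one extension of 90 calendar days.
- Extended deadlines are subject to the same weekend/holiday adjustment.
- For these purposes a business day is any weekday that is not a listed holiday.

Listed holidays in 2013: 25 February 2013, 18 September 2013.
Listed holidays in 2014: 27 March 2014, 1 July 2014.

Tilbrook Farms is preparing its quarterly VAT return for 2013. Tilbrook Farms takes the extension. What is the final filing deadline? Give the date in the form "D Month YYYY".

The stated deadline is 25 October 2013.
25 October 2013 is a Friday and not a listed holiday, so it stands.
The 90-calendar-day extension moves the deadline from 25 October 2013 to 23 January 2014.
23 January 2014 falls on a Thursday, which is a business day, so no adjustment is needed.
Final deadline: 23 January 2014.

23 January 2014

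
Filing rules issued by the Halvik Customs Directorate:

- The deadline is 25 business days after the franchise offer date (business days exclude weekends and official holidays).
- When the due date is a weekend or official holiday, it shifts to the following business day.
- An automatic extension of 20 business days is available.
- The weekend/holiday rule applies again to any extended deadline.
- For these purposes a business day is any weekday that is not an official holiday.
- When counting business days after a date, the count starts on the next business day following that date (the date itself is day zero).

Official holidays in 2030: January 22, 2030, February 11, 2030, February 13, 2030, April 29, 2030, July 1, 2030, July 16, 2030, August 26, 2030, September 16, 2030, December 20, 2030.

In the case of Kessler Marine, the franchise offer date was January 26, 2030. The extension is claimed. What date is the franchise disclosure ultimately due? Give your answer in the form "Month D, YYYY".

25 business days after January 26, 2030, excluding weekends and holidays, is March 5, 2030.
March 5, 2030 is a Tuesday and not a listed holiday, so it stands.
The 20-business-day extension runs from March 5, 2030 to April 2, 2030.
April 2, 2030 falls on a Tuesday, which is a business day, so no adjustment is needed.
Deadline: April 2, 2030.

April 2, 2030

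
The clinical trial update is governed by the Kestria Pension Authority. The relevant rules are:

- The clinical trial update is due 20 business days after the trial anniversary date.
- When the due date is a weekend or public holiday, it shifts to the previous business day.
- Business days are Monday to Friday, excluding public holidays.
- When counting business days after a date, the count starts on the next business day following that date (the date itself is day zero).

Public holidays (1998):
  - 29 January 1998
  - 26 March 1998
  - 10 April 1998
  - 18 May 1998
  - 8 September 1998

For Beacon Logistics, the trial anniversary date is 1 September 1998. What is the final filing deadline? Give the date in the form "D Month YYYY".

20 business days after 1 September 1998, excluding weekends and holidays, is 30 September 1998.
30 September 1998 is a Wednesday and not a listed holiday, so it stands.
Deadline: 30 September 1998.

30 September 1998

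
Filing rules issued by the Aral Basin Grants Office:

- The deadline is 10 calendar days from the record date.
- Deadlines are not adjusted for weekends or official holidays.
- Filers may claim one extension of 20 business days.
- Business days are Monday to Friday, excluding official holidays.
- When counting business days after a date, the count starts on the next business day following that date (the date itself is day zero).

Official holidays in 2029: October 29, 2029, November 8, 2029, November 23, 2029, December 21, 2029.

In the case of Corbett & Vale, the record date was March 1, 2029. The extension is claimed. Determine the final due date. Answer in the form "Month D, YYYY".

From March 1, 2029, 10 calendar days later is March 11, 2029.
March 11, 2029 is a Sunday; no weekend or holiday adjustment applies.
Counting 20 further business days from March 11, 2029 reaches April 6, 2029.
No adjustment is made for weekends or holidays, so April 6, 2029 stands.
The final due date is April 6, 2029.

April 6, 2029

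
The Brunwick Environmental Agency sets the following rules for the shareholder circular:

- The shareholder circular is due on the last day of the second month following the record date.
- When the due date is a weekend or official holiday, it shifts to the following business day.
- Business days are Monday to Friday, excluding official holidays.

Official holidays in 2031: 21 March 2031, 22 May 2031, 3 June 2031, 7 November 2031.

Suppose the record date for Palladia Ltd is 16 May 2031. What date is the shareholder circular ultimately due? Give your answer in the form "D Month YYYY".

2 months after 16 May 2031 is July 2031; that month ends on 31 July 2031.
31 July 2031 falls on a Thursday, which is a business day, so no adjustment is needed.
Final deadline: 31 July 2031.

31 July 2031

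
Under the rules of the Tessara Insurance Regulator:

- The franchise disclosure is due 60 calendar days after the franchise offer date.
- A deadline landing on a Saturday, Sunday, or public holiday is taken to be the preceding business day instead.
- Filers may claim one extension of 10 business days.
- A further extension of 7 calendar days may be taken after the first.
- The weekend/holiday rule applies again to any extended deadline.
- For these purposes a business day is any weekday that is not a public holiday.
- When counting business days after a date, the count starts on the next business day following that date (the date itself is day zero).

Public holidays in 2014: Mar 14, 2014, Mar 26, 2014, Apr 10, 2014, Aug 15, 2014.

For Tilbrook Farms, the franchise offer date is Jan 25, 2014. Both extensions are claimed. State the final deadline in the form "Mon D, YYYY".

Apr 16, 2014

Adding 60 calendar days to Jan 25, 2014 gives Mar 26, 2014.
Mar 26, 2014 is a listed holiday; the preceding business day is Mar 25, 2014 (Tuesday).
Counting 10 further business days from Mar 25, 2014 reaches Apr 9, 2014.
Since Apr 9, 2014 is a Wednesday and not a holiday, the date is unchanged.
Applying the 7-calendar-day extension: Apr 9, 2014 + 7 days = Apr 16, 2014.
Apr 16, 2014 falls on a Wednesday, which is a business day, so no adjustment is needed.
So the filing is due Apr 16, 2014.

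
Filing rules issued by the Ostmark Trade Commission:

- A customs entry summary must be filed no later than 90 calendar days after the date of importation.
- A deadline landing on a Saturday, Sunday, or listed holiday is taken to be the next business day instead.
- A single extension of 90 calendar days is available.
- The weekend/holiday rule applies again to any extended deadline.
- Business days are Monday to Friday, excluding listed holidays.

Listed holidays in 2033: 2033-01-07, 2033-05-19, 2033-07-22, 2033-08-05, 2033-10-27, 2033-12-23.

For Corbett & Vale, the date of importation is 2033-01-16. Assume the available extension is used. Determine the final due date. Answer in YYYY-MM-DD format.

90 calendar days after 2033-01-16 is 2033-04-16.
2033-04-16 is a Saturday; the next business day is 2033-04-18 (Monday).
Add the 90 calendar-day extension to 2033-04-18: 2033-07-17.
Because 2033-07-17 is a Sunday, the deadline becomes 2033-07-18 (Monday).
Final deadline: 2033-07-18.

2033-07-18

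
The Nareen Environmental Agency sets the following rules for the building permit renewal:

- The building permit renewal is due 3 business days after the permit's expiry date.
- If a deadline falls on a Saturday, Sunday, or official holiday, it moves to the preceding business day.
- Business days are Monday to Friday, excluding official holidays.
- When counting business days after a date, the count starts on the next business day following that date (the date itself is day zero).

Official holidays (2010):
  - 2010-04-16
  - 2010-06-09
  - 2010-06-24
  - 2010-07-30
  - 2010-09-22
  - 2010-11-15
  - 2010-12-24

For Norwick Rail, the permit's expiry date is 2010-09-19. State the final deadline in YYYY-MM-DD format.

2010-09-23

Starting the day after 2010-09-19 and counting 3 business days lands on 2010-09-23.
2010-09-23 (Thursday) is already a business day.
Final deadline: 2010-09-23.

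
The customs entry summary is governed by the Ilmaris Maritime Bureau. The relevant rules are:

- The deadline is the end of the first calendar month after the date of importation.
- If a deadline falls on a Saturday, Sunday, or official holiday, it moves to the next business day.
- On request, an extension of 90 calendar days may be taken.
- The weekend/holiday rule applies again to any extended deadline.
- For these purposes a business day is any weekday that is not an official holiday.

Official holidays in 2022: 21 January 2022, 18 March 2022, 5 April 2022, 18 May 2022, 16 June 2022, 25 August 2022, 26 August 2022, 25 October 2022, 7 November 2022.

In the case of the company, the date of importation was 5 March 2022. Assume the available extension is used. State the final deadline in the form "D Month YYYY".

The first month after 5 March 2022 is April 2022, whose last day is 30 April 2022.
30 April 2022 is a Saturday; the next business day is 2 May 2022 (Monday).
Applying the 90-calendar-day extension: 2 May 2022 + 90 days = 31 July 2022.
31 July 2022 falls on a Sunday. Rolling to the next business day gives 1 August 2022, a Monday.
So the filing is due 1 August 2022.

1 August 2022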